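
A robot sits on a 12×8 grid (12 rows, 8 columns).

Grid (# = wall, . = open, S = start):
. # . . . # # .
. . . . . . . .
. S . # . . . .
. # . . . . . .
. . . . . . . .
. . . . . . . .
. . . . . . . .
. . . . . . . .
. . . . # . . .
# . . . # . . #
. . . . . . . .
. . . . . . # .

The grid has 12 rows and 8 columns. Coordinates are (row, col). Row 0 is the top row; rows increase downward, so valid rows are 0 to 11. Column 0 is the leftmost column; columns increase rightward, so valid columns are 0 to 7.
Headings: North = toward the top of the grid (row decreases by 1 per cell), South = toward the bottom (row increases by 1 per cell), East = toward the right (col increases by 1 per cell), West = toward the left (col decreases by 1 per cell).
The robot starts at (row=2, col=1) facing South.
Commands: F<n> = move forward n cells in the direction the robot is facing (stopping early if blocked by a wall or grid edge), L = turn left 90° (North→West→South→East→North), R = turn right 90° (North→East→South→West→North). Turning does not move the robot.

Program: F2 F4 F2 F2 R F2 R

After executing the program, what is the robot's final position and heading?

Answer: Final position: (row=2, col=0), facing North

Derivation:
Start: (row=2, col=1), facing South
  F2: move forward 0/2 (blocked), now at (row=2, col=1)
  F4: move forward 0/4 (blocked), now at (row=2, col=1)
  F2: move forward 0/2 (blocked), now at (row=2, col=1)
  F2: move forward 0/2 (blocked), now at (row=2, col=1)
  R: turn right, now facing West
  F2: move forward 1/2 (blocked), now at (row=2, col=0)
  R: turn right, now facing North
Final: (row=2, col=0), facing North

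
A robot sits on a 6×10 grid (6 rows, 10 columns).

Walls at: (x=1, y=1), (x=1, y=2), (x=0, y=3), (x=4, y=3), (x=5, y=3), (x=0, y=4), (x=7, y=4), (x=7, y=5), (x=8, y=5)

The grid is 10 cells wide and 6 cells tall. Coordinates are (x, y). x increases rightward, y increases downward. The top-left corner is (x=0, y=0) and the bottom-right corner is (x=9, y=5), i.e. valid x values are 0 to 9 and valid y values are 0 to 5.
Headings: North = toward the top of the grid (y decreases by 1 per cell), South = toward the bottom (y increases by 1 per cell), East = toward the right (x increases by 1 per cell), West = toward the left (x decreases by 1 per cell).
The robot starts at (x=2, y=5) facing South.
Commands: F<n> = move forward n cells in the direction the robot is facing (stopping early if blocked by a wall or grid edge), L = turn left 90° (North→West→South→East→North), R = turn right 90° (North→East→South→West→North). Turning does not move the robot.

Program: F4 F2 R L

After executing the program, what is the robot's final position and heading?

Answer: Final position: (x=2, y=5), facing South

Derivation:
Start: (x=2, y=5), facing South
  F4: move forward 0/4 (blocked), now at (x=2, y=5)
  F2: move forward 0/2 (blocked), now at (x=2, y=5)
  R: turn right, now facing West
  L: turn left, now facing South
Final: (x=2, y=5), facing South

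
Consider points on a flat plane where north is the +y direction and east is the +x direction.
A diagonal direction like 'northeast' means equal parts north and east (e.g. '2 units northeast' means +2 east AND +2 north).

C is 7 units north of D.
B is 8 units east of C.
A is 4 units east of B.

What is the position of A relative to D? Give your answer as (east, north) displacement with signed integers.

Answer: A is at (east=12, north=7) relative to D.

Derivation:
Place D at the origin (east=0, north=0).
  C is 7 units north of D: delta (east=+0, north=+7); C at (east=0, north=7).
  B is 8 units east of C: delta (east=+8, north=+0); B at (east=8, north=7).
  A is 4 units east of B: delta (east=+4, north=+0); A at (east=12, north=7).
Therefore A relative to D: (east=12, north=7).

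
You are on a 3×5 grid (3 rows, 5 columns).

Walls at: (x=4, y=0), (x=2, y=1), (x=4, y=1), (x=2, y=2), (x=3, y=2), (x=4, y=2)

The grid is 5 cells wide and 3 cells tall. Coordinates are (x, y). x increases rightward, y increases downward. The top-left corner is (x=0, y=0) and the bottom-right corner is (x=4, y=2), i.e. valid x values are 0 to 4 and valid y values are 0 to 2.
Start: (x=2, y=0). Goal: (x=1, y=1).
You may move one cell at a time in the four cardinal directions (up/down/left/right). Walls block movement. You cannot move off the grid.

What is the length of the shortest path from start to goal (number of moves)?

Answer: Shortest path length: 2

Derivation:
BFS from (x=2, y=0) until reaching (x=1, y=1):
  Distance 0: (x=2, y=0)
  Distance 1: (x=1, y=0), (x=3, y=0)
  Distance 2: (x=0, y=0), (x=1, y=1), (x=3, y=1)  <- goal reached here
One shortest path (2 moves): (x=2, y=0) -> (x=1, y=0) -> (x=1, y=1)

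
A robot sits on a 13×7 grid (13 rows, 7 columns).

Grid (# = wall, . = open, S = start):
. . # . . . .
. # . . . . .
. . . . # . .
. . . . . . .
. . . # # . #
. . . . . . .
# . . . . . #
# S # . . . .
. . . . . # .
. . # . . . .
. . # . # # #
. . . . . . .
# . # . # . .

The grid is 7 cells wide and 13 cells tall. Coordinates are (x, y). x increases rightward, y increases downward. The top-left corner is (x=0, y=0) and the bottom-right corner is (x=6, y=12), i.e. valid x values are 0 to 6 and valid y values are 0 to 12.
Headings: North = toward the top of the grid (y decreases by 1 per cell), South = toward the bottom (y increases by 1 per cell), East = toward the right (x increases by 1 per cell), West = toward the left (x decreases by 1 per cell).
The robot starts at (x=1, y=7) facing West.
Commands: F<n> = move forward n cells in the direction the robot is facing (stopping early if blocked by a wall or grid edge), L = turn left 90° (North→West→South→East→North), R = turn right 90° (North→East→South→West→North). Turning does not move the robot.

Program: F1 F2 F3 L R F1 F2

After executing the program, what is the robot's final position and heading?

Start: (x=1, y=7), facing West
  F1: move forward 0/1 (blocked), now at (x=1, y=7)
  F2: move forward 0/2 (blocked), now at (x=1, y=7)
  F3: move forward 0/3 (blocked), now at (x=1, y=7)
  L: turn left, now facing South
  R: turn right, now facing West
  F1: move forward 0/1 (blocked), now at (x=1, y=7)
  F2: move forward 0/2 (blocked), now at (x=1, y=7)
Final: (x=1, y=7), facing West

Answer: Final position: (x=1, y=7), facing West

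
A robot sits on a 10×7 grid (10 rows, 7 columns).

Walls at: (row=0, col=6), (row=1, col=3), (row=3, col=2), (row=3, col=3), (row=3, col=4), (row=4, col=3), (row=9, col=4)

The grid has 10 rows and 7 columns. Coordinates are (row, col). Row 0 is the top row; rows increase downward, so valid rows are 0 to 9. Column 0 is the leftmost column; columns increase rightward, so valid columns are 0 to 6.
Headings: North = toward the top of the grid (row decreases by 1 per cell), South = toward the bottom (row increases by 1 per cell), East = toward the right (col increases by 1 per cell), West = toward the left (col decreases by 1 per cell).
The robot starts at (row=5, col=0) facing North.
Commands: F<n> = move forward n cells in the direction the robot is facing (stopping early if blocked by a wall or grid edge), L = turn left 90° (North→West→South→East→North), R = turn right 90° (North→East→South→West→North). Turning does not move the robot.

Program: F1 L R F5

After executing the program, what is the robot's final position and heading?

Answer: Final position: (row=0, col=0), facing North

Derivation:
Start: (row=5, col=0), facing North
  F1: move forward 1, now at (row=4, col=0)
  L: turn left, now facing West
  R: turn right, now facing North
  F5: move forward 4/5 (blocked), now at (row=0, col=0)
Final: (row=0, col=0), facing North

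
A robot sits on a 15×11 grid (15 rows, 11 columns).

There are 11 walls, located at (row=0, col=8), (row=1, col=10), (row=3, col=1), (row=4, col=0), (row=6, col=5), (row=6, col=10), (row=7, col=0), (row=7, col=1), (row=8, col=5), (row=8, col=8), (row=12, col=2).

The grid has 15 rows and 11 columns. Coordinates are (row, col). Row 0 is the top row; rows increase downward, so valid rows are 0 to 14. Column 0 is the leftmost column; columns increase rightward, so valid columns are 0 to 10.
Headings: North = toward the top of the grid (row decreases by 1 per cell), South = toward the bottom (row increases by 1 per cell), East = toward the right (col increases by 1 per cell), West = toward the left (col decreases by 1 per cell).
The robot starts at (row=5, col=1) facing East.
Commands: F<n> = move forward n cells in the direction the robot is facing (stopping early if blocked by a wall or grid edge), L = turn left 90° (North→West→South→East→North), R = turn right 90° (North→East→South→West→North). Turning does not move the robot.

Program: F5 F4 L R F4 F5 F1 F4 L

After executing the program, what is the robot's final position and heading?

Answer: Final position: (row=5, col=10), facing North

Derivation:
Start: (row=5, col=1), facing East
  F5: move forward 5, now at (row=5, col=6)
  F4: move forward 4, now at (row=5, col=10)
  L: turn left, now facing North
  R: turn right, now facing East
  F4: move forward 0/4 (blocked), now at (row=5, col=10)
  F5: move forward 0/5 (blocked), now at (row=5, col=10)
  F1: move forward 0/1 (blocked), now at (row=5, col=10)
  F4: move forward 0/4 (blocked), now at (row=5, col=10)
  L: turn left, now facing North
Final: (row=5, col=10), facing North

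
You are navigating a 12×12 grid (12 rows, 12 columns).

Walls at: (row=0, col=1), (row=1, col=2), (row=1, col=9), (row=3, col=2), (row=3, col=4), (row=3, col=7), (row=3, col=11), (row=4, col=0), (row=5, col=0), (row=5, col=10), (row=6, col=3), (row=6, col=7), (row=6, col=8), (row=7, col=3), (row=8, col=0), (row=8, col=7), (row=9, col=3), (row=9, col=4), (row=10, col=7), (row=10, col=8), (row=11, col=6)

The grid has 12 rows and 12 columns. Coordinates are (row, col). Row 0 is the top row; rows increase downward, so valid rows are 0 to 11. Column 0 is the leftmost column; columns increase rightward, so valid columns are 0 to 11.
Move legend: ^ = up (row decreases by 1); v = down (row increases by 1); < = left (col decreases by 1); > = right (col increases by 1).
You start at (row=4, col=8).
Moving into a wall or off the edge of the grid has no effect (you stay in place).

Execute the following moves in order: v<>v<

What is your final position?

Answer: Final position: (row=5, col=7)

Derivation:
Start: (row=4, col=8)
  v (down): (row=4, col=8) -> (row=5, col=8)
  < (left): (row=5, col=8) -> (row=5, col=7)
  > (right): (row=5, col=7) -> (row=5, col=8)
  v (down): blocked, stay at (row=5, col=8)
  < (left): (row=5, col=8) -> (row=5, col=7)
Final: (row=5, col=7)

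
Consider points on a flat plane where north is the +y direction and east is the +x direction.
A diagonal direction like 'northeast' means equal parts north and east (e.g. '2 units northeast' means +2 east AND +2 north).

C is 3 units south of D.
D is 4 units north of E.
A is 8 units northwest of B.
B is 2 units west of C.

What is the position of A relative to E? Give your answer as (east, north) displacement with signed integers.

Place E at the origin (east=0, north=0).
  D is 4 units north of E: delta (east=+0, north=+4); D at (east=0, north=4).
  C is 3 units south of D: delta (east=+0, north=-3); C at (east=0, north=1).
  B is 2 units west of C: delta (east=-2, north=+0); B at (east=-2, north=1).
  A is 8 units northwest of B: delta (east=-8, north=+8); A at (east=-10, north=9).
Therefore A relative to E: (east=-10, north=9).

Answer: A is at (east=-10, north=9) relative to E.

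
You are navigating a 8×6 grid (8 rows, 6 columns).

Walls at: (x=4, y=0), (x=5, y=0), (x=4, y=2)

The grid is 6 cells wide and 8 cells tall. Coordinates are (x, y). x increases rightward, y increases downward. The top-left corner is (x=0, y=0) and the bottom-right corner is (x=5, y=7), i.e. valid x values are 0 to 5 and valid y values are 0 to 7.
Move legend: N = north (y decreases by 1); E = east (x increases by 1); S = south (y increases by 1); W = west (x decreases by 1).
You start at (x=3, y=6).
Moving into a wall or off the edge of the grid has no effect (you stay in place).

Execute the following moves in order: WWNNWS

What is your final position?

Answer: Final position: (x=0, y=5)

Derivation:
Start: (x=3, y=6)
  W (west): (x=3, y=6) -> (x=2, y=6)
  W (west): (x=2, y=6) -> (x=1, y=6)
  N (north): (x=1, y=6) -> (x=1, y=5)
  N (north): (x=1, y=5) -> (x=1, y=4)
  W (west): (x=1, y=4) -> (x=0, y=4)
  S (south): (x=0, y=4) -> (x=0, y=5)
Final: (x=0, y=5)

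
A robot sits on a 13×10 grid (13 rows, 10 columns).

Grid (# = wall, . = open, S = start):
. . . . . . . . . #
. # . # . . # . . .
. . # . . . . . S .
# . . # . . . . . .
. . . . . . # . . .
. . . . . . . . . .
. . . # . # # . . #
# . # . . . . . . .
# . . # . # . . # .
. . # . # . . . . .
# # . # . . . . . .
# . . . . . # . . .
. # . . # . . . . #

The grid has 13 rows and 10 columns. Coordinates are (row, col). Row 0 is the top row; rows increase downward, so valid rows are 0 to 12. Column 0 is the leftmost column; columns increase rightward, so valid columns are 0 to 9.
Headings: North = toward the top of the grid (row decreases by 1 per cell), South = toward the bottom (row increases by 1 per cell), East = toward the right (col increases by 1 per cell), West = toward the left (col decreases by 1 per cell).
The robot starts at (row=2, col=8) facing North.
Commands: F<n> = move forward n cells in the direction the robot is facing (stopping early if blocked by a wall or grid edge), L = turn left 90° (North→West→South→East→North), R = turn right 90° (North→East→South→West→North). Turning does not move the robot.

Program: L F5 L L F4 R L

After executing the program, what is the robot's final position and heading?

Start: (row=2, col=8), facing North
  L: turn left, now facing West
  F5: move forward 5, now at (row=2, col=3)
  L: turn left, now facing South
  L: turn left, now facing East
  F4: move forward 4, now at (row=2, col=7)
  R: turn right, now facing South
  L: turn left, now facing East
Final: (row=2, col=7), facing East

Answer: Final position: (row=2, col=7), facing East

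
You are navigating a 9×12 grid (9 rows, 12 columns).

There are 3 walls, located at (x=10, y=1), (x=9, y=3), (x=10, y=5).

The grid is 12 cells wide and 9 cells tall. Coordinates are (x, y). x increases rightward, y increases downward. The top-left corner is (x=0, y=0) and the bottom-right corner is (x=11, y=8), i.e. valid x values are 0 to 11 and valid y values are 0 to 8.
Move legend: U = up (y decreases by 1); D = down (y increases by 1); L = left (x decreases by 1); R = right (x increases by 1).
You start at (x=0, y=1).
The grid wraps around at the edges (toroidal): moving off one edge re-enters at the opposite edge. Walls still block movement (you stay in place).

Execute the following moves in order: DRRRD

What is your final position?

Answer: Final position: (x=3, y=3)

Derivation:
Start: (x=0, y=1)
  D (down): (x=0, y=1) -> (x=0, y=2)
  R (right): (x=0, y=2) -> (x=1, y=2)
  R (right): (x=1, y=2) -> (x=2, y=2)
  R (right): (x=2, y=2) -> (x=3, y=2)
  D (down): (x=3, y=2) -> (x=3, y=3)
Final: (x=3, y=3)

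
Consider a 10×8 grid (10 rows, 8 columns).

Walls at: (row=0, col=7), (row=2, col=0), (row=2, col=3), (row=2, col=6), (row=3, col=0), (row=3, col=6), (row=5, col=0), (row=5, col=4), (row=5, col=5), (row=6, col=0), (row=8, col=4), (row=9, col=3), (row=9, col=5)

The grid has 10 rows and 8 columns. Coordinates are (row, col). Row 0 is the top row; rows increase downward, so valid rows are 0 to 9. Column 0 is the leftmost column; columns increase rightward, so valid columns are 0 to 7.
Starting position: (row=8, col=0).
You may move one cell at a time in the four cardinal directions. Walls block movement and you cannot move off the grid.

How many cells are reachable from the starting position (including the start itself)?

BFS flood-fill from (row=8, col=0):
  Distance 0: (row=8, col=0)
  Distance 1: (row=7, col=0), (row=8, col=1), (row=9, col=0)
  Distance 2: (row=7, col=1), (row=8, col=2), (row=9, col=1)
  Distance 3: (row=6, col=1), (row=7, col=2), (row=8, col=3), (row=9, col=2)
  Distance 4: (row=5, col=1), (row=6, col=2), (row=7, col=3)
  Distance 5: (row=4, col=1), (row=5, col=2), (row=6, col=3), (row=7, col=4)
  Distance 6: (row=3, col=1), (row=4, col=0), (row=4, col=2), (row=5, col=3), (row=6, col=4), (row=7, col=5)
  Distance 7: (row=2, col=1), (row=3, col=2), (row=4, col=3), (row=6, col=5), (row=7, col=6), (row=8, col=5)
  Distance 8: (row=1, col=1), (row=2, col=2), (row=3, col=3), (row=4, col=4), (row=6, col=6), (row=7, col=7), (row=8, col=6)
  Distance 9: (row=0, col=1), (row=1, col=0), (row=1, col=2), (row=3, col=4), (row=4, col=5), (row=5, col=6), (row=6, col=7), (row=8, col=7), (row=9, col=6)
  Distance 10: (row=0, col=0), (row=0, col=2), (row=1, col=3), (row=2, col=4), (row=3, col=5), (row=4, col=6), (row=5, col=7), (row=9, col=7)
  Distance 11: (row=0, col=3), (row=1, col=4), (row=2, col=5), (row=4, col=7)
  Distance 12: (row=0, col=4), (row=1, col=5), (row=3, col=7)
  Distance 13: (row=0, col=5), (row=1, col=6), (row=2, col=7)
  Distance 14: (row=0, col=6), (row=1, col=7)
Total reachable: 66 (grid has 67 open cells total)

Answer: Reachable cells: 66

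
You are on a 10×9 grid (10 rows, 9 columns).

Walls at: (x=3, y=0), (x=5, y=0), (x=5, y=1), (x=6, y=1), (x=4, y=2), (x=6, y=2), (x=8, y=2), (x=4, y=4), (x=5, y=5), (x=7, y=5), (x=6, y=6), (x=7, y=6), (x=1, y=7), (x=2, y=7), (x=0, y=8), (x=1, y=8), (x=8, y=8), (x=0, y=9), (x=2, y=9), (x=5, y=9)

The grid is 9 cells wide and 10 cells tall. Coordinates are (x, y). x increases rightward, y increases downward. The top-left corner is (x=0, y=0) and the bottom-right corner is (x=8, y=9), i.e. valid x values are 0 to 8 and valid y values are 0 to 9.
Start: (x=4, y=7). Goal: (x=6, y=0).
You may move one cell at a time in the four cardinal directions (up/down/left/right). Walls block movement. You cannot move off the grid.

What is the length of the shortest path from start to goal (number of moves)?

Answer: Shortest path length: 13

Derivation:
BFS from (x=4, y=7) until reaching (x=6, y=0):
  Distance 0: (x=4, y=7)
  Distance 1: (x=4, y=6), (x=3, y=7), (x=5, y=7), (x=4, y=8)
  Distance 2: (x=4, y=5), (x=3, y=6), (x=5, y=6), (x=6, y=7), (x=3, y=8), (x=5, y=8), (x=4, y=9)
  Distance 3: (x=3, y=5), (x=2, y=6), (x=7, y=7), (x=2, y=8), (x=6, y=8), (x=3, y=9)
  Distance 4: (x=3, y=4), (x=2, y=5), (x=1, y=6), (x=8, y=7), (x=7, y=8), (x=6, y=9)
  Distance 5: (x=3, y=3), (x=2, y=4), (x=1, y=5), (x=0, y=6), (x=8, y=6), (x=7, y=9)
  Distance 6: (x=3, y=2), (x=2, y=3), (x=4, y=3), (x=1, y=4), (x=0, y=5), (x=8, y=5), (x=0, y=7), (x=8, y=9)
  Distance 7: (x=3, y=1), (x=2, y=2), (x=1, y=3), (x=5, y=3), (x=0, y=4), (x=8, y=4)
  Distance 8: (x=2, y=1), (x=4, y=1), (x=1, y=2), (x=5, y=2), (x=0, y=3), (x=6, y=3), (x=8, y=3), (x=5, y=4), (x=7, y=4)
  Distance 9: (x=2, y=0), (x=4, y=0), (x=1, y=1), (x=0, y=2), (x=7, y=3), (x=6, y=4)
  Distance 10: (x=1, y=0), (x=0, y=1), (x=7, y=2), (x=6, y=5)
  Distance 11: (x=0, y=0), (x=7, y=1)
  Distance 12: (x=7, y=0), (x=8, y=1)
  Distance 13: (x=6, y=0), (x=8, y=0)  <- goal reached here
One shortest path (13 moves): (x=4, y=7) -> (x=5, y=7) -> (x=6, y=7) -> (x=7, y=7) -> (x=8, y=7) -> (x=8, y=6) -> (x=8, y=5) -> (x=8, y=4) -> (x=7, y=4) -> (x=7, y=3) -> (x=7, y=2) -> (x=7, y=1) -> (x=7, y=0) -> (x=6, y=0)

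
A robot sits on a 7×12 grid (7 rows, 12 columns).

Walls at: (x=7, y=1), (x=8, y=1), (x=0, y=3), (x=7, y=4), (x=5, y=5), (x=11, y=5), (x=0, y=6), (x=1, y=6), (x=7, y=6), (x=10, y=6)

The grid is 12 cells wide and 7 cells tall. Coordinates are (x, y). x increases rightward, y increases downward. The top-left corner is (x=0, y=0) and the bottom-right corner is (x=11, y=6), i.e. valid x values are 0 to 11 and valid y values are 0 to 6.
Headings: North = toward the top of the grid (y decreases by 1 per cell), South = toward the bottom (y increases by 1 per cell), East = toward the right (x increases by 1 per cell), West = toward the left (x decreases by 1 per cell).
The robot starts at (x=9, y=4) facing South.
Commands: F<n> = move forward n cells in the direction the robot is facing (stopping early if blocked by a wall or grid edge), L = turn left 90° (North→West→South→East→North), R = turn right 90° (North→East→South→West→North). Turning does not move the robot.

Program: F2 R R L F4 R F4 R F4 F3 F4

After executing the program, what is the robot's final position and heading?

Start: (x=9, y=4), facing South
  F2: move forward 2, now at (x=9, y=6)
  R: turn right, now facing West
  R: turn right, now facing North
  L: turn left, now facing West
  F4: move forward 1/4 (blocked), now at (x=8, y=6)
  R: turn right, now facing North
  F4: move forward 4, now at (x=8, y=2)
  R: turn right, now facing East
  F4: move forward 3/4 (blocked), now at (x=11, y=2)
  F3: move forward 0/3 (blocked), now at (x=11, y=2)
  F4: move forward 0/4 (blocked), now at (x=11, y=2)
Final: (x=11, y=2), facing East

Answer: Final position: (x=11, y=2), facing East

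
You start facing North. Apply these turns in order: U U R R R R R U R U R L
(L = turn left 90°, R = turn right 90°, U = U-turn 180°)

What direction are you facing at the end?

Answer: Final heading: South

Derivation:
Start: North
  U (U-turn (180°)) -> South
  U (U-turn (180°)) -> North
  R (right (90° clockwise)) -> East
  R (right (90° clockwise)) -> South
  R (right (90° clockwise)) -> West
  R (right (90° clockwise)) -> North
  R (right (90° clockwise)) -> East
  U (U-turn (180°)) -> West
  R (right (90° clockwise)) -> North
  U (U-turn (180°)) -> South
  R (right (90° clockwise)) -> West
  L (left (90° counter-clockwise)) -> South
Final: South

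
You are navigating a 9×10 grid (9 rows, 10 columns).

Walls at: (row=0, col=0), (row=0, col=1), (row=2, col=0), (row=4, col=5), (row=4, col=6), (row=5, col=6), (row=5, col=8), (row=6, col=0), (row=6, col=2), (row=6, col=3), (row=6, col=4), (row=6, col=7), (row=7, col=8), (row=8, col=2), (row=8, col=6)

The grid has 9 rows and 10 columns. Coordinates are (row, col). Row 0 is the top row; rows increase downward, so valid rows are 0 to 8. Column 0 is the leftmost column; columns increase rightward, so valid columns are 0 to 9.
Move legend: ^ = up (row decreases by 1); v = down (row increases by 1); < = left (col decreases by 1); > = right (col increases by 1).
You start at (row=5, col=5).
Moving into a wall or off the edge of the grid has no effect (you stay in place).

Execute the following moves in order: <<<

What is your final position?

Start: (row=5, col=5)
  < (left): (row=5, col=5) -> (row=5, col=4)
  < (left): (row=5, col=4) -> (row=5, col=3)
  < (left): (row=5, col=3) -> (row=5, col=2)
Final: (row=5, col=2)

Answer: Final position: (row=5, col=2)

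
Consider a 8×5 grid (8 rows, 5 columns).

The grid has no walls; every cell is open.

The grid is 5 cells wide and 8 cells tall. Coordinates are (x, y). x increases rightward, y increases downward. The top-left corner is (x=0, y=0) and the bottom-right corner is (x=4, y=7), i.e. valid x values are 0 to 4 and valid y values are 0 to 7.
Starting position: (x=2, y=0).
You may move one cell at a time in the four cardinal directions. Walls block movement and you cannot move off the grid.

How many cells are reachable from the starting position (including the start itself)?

BFS flood-fill from (x=2, y=0):
  Distance 0: (x=2, y=0)
  Distance 1: (x=1, y=0), (x=3, y=0), (x=2, y=1)
  Distance 2: (x=0, y=0), (x=4, y=0), (x=1, y=1), (x=3, y=1), (x=2, y=2)
  Distance 3: (x=0, y=1), (x=4, y=1), (x=1, y=2), (x=3, y=2), (x=2, y=3)
  Distance 4: (x=0, y=2), (x=4, y=2), (x=1, y=3), (x=3, y=3), (x=2, y=4)
  Distance 5: (x=0, y=3), (x=4, y=3), (x=1, y=4), (x=3, y=4), (x=2, y=5)
  Distance 6: (x=0, y=4), (x=4, y=4), (x=1, y=5), (x=3, y=5), (x=2, y=6)
  Distance 7: (x=0, y=5), (x=4, y=5), (x=1, y=6), (x=3, y=6), (x=2, y=7)
  Distance 8: (x=0, y=6), (x=4, y=6), (x=1, y=7), (x=3, y=7)
  Distance 9: (x=0, y=7), (x=4, y=7)
Total reachable: 40 (grid has 40 open cells total)

Answer: Reachable cells: 40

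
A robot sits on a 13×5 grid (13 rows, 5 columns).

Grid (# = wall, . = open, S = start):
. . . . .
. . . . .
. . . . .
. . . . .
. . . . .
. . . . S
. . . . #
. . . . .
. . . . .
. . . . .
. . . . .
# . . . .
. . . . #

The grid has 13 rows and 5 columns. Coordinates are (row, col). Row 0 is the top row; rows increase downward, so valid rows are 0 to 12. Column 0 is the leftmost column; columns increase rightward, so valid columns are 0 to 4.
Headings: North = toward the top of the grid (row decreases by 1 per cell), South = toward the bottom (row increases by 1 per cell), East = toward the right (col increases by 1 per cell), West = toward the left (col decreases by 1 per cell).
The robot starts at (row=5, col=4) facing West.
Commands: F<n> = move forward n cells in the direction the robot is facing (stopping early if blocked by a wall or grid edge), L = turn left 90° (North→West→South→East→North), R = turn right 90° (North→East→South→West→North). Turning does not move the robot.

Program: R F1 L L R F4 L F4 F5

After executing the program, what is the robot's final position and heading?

Answer: Final position: (row=10, col=0), facing South

Derivation:
Start: (row=5, col=4), facing West
  R: turn right, now facing North
  F1: move forward 1, now at (row=4, col=4)
  L: turn left, now facing West
  L: turn left, now facing South
  R: turn right, now facing West
  F4: move forward 4, now at (row=4, col=0)
  L: turn left, now facing South
  F4: move forward 4, now at (row=8, col=0)
  F5: move forward 2/5 (blocked), now at (row=10, col=0)
Final: (row=10, col=0), facing South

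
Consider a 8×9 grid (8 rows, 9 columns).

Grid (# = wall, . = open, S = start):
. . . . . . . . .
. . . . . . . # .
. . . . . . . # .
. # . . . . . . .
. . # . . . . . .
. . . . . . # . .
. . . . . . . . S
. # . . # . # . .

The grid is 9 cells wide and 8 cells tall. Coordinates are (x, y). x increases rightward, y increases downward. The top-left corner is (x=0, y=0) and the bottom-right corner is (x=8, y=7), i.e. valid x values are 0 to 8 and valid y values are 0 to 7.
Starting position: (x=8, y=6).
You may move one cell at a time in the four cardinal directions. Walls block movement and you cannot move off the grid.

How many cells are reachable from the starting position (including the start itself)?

Answer: Reachable cells: 64

Derivation:
BFS flood-fill from (x=8, y=6):
  Distance 0: (x=8, y=6)
  Distance 1: (x=8, y=5), (x=7, y=6), (x=8, y=7)
  Distance 2: (x=8, y=4), (x=7, y=5), (x=6, y=6), (x=7, y=7)
  Distance 3: (x=8, y=3), (x=7, y=4), (x=5, y=6)
  Distance 4: (x=8, y=2), (x=7, y=3), (x=6, y=4), (x=5, y=5), (x=4, y=6), (x=5, y=7)
  Distance 5: (x=8, y=1), (x=6, y=3), (x=5, y=4), (x=4, y=5), (x=3, y=6)
  Distance 6: (x=8, y=0), (x=6, y=2), (x=5, y=3), (x=4, y=4), (x=3, y=5), (x=2, y=6), (x=3, y=7)
  Distance 7: (x=7, y=0), (x=6, y=1), (x=5, y=2), (x=4, y=3), (x=3, y=4), (x=2, y=5), (x=1, y=6), (x=2, y=7)
  Distance 8: (x=6, y=0), (x=5, y=1), (x=4, y=2), (x=3, y=3), (x=1, y=5), (x=0, y=6)
  Distance 9: (x=5, y=0), (x=4, y=1), (x=3, y=2), (x=2, y=3), (x=1, y=4), (x=0, y=5), (x=0, y=7)
  Distance 10: (x=4, y=0), (x=3, y=1), (x=2, y=2), (x=0, y=4)
  Distance 11: (x=3, y=0), (x=2, y=1), (x=1, y=2), (x=0, y=3)
  Distance 12: (x=2, y=0), (x=1, y=1), (x=0, y=2)
  Distance 13: (x=1, y=0), (x=0, y=1)
  Distance 14: (x=0, y=0)
Total reachable: 64 (grid has 64 open cells total)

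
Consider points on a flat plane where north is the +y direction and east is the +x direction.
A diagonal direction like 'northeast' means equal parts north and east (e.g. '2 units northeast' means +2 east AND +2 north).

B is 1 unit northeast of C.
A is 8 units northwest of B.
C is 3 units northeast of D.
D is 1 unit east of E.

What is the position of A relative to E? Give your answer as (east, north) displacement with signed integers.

Place E at the origin (east=0, north=0).
  D is 1 unit east of E: delta (east=+1, north=+0); D at (east=1, north=0).
  C is 3 units northeast of D: delta (east=+3, north=+3); C at (east=4, north=3).
  B is 1 unit northeast of C: delta (east=+1, north=+1); B at (east=5, north=4).
  A is 8 units northwest of B: delta (east=-8, north=+8); A at (east=-3, north=12).
Therefore A relative to E: (east=-3, north=12).

Answer: A is at (east=-3, north=12) relative to E.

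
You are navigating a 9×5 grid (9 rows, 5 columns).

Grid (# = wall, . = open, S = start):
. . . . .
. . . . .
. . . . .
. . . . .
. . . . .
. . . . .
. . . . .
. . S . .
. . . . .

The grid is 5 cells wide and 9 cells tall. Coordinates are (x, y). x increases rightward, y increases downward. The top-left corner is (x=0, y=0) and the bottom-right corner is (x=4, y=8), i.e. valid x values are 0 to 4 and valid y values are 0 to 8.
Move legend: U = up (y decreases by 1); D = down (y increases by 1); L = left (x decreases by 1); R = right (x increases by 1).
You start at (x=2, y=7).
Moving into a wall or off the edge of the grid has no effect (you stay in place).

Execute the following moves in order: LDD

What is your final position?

Answer: Final position: (x=1, y=8)

Derivation:
Start: (x=2, y=7)
  L (left): (x=2, y=7) -> (x=1, y=7)
  D (down): (x=1, y=7) -> (x=1, y=8)
  D (down): blocked, stay at (x=1, y=8)
Final: (x=1, y=8)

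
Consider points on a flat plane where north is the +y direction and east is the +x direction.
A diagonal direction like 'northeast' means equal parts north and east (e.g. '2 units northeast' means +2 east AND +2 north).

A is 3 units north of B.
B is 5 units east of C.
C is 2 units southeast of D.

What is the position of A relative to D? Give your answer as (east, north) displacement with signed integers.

Place D at the origin (east=0, north=0).
  C is 2 units southeast of D: delta (east=+2, north=-2); C at (east=2, north=-2).
  B is 5 units east of C: delta (east=+5, north=+0); B at (east=7, north=-2).
  A is 3 units north of B: delta (east=+0, north=+3); A at (east=7, north=1).
Therefore A relative to D: (east=7, north=1).

Answer: A is at (east=7, north=1) relative to D.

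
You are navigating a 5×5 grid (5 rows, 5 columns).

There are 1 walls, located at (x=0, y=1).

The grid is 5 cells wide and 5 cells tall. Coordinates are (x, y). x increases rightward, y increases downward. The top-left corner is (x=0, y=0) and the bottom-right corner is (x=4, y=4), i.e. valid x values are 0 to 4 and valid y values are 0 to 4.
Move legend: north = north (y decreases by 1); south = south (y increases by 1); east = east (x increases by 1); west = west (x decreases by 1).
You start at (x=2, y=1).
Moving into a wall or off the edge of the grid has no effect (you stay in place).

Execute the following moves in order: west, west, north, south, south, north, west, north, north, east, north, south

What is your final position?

Start: (x=2, y=1)
  west (west): (x=2, y=1) -> (x=1, y=1)
  west (west): blocked, stay at (x=1, y=1)
  north (north): (x=1, y=1) -> (x=1, y=0)
  south (south): (x=1, y=0) -> (x=1, y=1)
  south (south): (x=1, y=1) -> (x=1, y=2)
  north (north): (x=1, y=2) -> (x=1, y=1)
  west (west): blocked, stay at (x=1, y=1)
  north (north): (x=1, y=1) -> (x=1, y=0)
  north (north): blocked, stay at (x=1, y=0)
  east (east): (x=1, y=0) -> (x=2, y=0)
  north (north): blocked, stay at (x=2, y=0)
  south (south): (x=2, y=0) -> (x=2, y=1)
Final: (x=2, y=1)

Answer: Final position: (x=2, y=1)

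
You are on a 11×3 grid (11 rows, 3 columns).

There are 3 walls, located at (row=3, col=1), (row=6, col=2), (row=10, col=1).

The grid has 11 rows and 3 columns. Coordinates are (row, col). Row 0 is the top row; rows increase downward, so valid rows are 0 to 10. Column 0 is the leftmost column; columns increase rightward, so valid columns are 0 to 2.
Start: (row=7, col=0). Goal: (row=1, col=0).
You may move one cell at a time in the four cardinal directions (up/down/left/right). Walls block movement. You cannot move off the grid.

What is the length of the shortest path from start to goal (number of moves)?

Answer: Shortest path length: 6

Derivation:
BFS from (row=7, col=0) until reaching (row=1, col=0):
  Distance 0: (row=7, col=0)
  Distance 1: (row=6, col=0), (row=7, col=1), (row=8, col=0)
  Distance 2: (row=5, col=0), (row=6, col=1), (row=7, col=2), (row=8, col=1), (row=9, col=0)
  Distance 3: (row=4, col=0), (row=5, col=1), (row=8, col=2), (row=9, col=1), (row=10, col=0)
  Distance 4: (row=3, col=0), (row=4, col=1), (row=5, col=2), (row=9, col=2)
  Distance 5: (row=2, col=0), (row=4, col=2), (row=10, col=2)
  Distance 6: (row=1, col=0), (row=2, col=1), (row=3, col=2)  <- goal reached here
One shortest path (6 moves): (row=7, col=0) -> (row=6, col=0) -> (row=5, col=0) -> (row=4, col=0) -> (row=3, col=0) -> (row=2, col=0) -> (row=1, col=0)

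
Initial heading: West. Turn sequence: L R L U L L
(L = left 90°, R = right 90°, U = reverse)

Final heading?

Answer: Final heading: South

Derivation:
Start: West
  L (left (90° counter-clockwise)) -> South
  R (right (90° clockwise)) -> West
  L (left (90° counter-clockwise)) -> South
  U (U-turn (180°)) -> North
  L (left (90° counter-clockwise)) -> West
  L (left (90° counter-clockwise)) -> South
Final: South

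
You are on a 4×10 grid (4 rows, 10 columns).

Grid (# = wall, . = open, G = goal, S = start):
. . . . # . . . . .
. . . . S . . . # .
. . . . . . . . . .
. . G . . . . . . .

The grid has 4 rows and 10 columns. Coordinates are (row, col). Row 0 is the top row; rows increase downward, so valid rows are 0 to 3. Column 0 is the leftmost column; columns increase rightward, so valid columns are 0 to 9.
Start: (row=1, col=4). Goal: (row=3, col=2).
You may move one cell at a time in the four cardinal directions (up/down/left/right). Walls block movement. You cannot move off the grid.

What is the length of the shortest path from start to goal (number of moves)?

BFS from (row=1, col=4) until reaching (row=3, col=2):
  Distance 0: (row=1, col=4)
  Distance 1: (row=1, col=3), (row=1, col=5), (row=2, col=4)
  Distance 2: (row=0, col=3), (row=0, col=5), (row=1, col=2), (row=1, col=6), (row=2, col=3), (row=2, col=5), (row=3, col=4)
  Distance 3: (row=0, col=2), (row=0, col=6), (row=1, col=1), (row=1, col=7), (row=2, col=2), (row=2, col=6), (row=3, col=3), (row=3, col=5)
  Distance 4: (row=0, col=1), (row=0, col=7), (row=1, col=0), (row=2, col=1), (row=2, col=7), (row=3, col=2), (row=3, col=6)  <- goal reached here
One shortest path (4 moves): (row=1, col=4) -> (row=1, col=3) -> (row=1, col=2) -> (row=2, col=2) -> (row=3, col=2)

Answer: Shortest path length: 4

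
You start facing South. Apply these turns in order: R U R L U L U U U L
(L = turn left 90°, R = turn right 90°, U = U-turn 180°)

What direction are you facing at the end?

Start: South
  R (right (90° clockwise)) -> West
  U (U-turn (180°)) -> East
  R (right (90° clockwise)) -> South
  L (left (90° counter-clockwise)) -> East
  U (U-turn (180°)) -> West
  L (left (90° counter-clockwise)) -> South
  U (U-turn (180°)) -> North
  U (U-turn (180°)) -> South
  U (U-turn (180°)) -> North
  L (left (90° counter-clockwise)) -> West
Final: West

Answer: Final heading: West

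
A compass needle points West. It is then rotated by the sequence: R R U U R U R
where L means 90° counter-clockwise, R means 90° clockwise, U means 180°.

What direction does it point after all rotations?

Answer: Final heading: East

Derivation:
Start: West
  R (right (90° clockwise)) -> North
  R (right (90° clockwise)) -> East
  U (U-turn (180°)) -> West
  U (U-turn (180°)) -> East
  R (right (90° clockwise)) -> South
  U (U-turn (180°)) -> North
  R (right (90° clockwise)) -> East
Final: East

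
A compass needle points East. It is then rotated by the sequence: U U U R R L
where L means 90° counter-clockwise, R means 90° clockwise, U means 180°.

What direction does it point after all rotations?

Start: East
  U (U-turn (180°)) -> West
  U (U-turn (180°)) -> East
  U (U-turn (180°)) -> West
  R (right (90° clockwise)) -> North
  R (right (90° clockwise)) -> East
  L (left (90° counter-clockwise)) -> North
Final: North

Answer: Final heading: North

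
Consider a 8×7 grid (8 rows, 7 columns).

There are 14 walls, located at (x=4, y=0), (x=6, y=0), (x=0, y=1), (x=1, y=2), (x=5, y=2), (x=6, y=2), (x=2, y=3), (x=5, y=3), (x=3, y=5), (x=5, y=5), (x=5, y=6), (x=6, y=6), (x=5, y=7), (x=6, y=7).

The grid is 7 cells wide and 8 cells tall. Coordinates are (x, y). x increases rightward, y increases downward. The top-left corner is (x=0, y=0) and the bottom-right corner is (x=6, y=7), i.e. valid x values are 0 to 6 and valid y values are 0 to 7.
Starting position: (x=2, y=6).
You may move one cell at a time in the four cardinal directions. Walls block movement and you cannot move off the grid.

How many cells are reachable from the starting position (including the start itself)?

BFS flood-fill from (x=2, y=6):
  Distance 0: (x=2, y=6)
  Distance 1: (x=2, y=5), (x=1, y=6), (x=3, y=6), (x=2, y=7)
  Distance 2: (x=2, y=4), (x=1, y=5), (x=0, y=6), (x=4, y=6), (x=1, y=7), (x=3, y=7)
  Distance 3: (x=1, y=4), (x=3, y=4), (x=0, y=5), (x=4, y=5), (x=0, y=7), (x=4, y=7)
  Distance 4: (x=1, y=3), (x=3, y=3), (x=0, y=4), (x=4, y=4)
  Distance 5: (x=3, y=2), (x=0, y=3), (x=4, y=3), (x=5, y=4)
  Distance 6: (x=3, y=1), (x=0, y=2), (x=2, y=2), (x=4, y=2), (x=6, y=4)
  Distance 7: (x=3, y=0), (x=2, y=1), (x=4, y=1), (x=6, y=3), (x=6, y=5)
  Distance 8: (x=2, y=0), (x=1, y=1), (x=5, y=1)
  Distance 9: (x=1, y=0), (x=5, y=0), (x=6, y=1)
  Distance 10: (x=0, y=0)
Total reachable: 42 (grid has 42 open cells total)

Answer: Reachable cells: 42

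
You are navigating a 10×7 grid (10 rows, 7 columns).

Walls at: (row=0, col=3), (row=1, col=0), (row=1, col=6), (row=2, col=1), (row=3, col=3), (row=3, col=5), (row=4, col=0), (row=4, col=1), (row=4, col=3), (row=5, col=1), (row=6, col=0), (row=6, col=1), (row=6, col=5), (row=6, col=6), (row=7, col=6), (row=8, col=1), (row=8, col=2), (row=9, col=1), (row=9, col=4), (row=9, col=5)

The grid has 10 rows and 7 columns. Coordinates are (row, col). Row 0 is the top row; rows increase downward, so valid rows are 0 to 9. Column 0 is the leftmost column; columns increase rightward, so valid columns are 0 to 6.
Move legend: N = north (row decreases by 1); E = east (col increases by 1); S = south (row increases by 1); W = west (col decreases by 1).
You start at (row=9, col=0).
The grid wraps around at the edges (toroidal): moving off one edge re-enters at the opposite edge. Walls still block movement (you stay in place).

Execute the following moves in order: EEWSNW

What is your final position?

Start: (row=9, col=0)
  E (east): blocked, stay at (row=9, col=0)
  E (east): blocked, stay at (row=9, col=0)
  W (west): (row=9, col=0) -> (row=9, col=6)
  S (south): (row=9, col=6) -> (row=0, col=6)
  N (north): (row=0, col=6) -> (row=9, col=6)
  W (west): blocked, stay at (row=9, col=6)
Final: (row=9, col=6)

Answer: Final position: (row=9, col=6)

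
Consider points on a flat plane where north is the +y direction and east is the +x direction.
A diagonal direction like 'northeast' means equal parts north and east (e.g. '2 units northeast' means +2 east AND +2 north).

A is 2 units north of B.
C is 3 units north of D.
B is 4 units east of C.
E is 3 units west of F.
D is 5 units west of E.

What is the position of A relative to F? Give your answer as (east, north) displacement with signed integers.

Place F at the origin (east=0, north=0).
  E is 3 units west of F: delta (east=-3, north=+0); E at (east=-3, north=0).
  D is 5 units west of E: delta (east=-5, north=+0); D at (east=-8, north=0).
  C is 3 units north of D: delta (east=+0, north=+3); C at (east=-8, north=3).
  B is 4 units east of C: delta (east=+4, north=+0); B at (east=-4, north=3).
  A is 2 units north of B: delta (east=+0, north=+2); A at (east=-4, north=5).
Therefore A relative to F: (east=-4, north=5).

Answer: A is at (east=-4, north=5) relative to F.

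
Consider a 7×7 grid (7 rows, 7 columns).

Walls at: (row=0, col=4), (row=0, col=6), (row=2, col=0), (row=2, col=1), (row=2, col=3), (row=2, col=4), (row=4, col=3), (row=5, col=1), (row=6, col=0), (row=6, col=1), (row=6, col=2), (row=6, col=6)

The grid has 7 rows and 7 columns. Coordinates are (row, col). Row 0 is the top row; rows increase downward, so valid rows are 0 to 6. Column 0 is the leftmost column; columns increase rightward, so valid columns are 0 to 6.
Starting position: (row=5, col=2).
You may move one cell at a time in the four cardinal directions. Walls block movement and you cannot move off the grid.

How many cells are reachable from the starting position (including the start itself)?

Answer: Reachable cells: 37

Derivation:
BFS flood-fill from (row=5, col=2):
  Distance 0: (row=5, col=2)
  Distance 1: (row=4, col=2), (row=5, col=3)
  Distance 2: (row=3, col=2), (row=4, col=1), (row=5, col=4), (row=6, col=3)
  Distance 3: (row=2, col=2), (row=3, col=1), (row=3, col=3), (row=4, col=0), (row=4, col=4), (row=5, col=5), (row=6, col=4)
  Distance 4: (row=1, col=2), (row=3, col=0), (row=3, col=4), (row=4, col=5), (row=5, col=0), (row=5, col=6), (row=6, col=5)
  Distance 5: (row=0, col=2), (row=1, col=1), (row=1, col=3), (row=3, col=5), (row=4, col=6)
  Distance 6: (row=0, col=1), (row=0, col=3), (row=1, col=0), (row=1, col=4), (row=2, col=5), (row=3, col=6)
  Distance 7: (row=0, col=0), (row=1, col=5), (row=2, col=6)
  Distance 8: (row=0, col=5), (row=1, col=6)
Total reachable: 37 (grid has 37 open cells total)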